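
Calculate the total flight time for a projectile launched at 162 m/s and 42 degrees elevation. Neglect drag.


T = 2*v0*sin(theta)/g = 2*162*sin(42°)/9.81 = 22.1 s

22.1 s


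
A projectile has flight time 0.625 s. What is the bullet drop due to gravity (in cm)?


drop = 0.5*g*t^2 = 0.5*9.81*0.625^2 = 1.91602 m ≈ 191.6 cm

191.6 cm


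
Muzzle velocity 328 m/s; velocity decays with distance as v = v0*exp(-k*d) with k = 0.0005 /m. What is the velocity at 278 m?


v = v0*exp(-k*d) = 328*exp(-0.0005*278) = 285.4 m/s

285.4 m/s


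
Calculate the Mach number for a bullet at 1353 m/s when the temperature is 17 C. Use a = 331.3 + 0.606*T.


a = 331.3 + 0.606*(17) = 341.602 m/s
M = v/a = 1353/341.602 = 3.961

3.961


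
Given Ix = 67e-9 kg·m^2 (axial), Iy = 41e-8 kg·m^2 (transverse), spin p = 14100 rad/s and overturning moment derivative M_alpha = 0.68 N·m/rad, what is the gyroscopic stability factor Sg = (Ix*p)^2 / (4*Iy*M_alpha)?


Sg = Ix^2 * p^2 / (4 * Iy * M_alpha) = (67e-9)^2 * 14100^2 / (4 * 41e-8 * 0.68) = 0.8003

0.8003


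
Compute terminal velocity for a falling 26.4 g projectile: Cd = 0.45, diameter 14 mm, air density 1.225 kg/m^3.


A = pi*(d/2)^2 = pi*(14/2000)^2 = 1.53938e-04 m^2
vt = sqrt(2mg/(Cd*rho*A)) = sqrt(2*0.0264*9.81/(0.45 * 1.225 * 1.53938e-04)) = 78.13 m/s

78.13 m/s


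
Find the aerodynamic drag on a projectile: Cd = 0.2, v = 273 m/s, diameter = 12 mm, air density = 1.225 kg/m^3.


A = pi*(d/2)^2 = pi*(12/2000)^2 = 1.13097e-04 m^2
Fd = 0.5*Cd*rho*A*v^2 = 0.5*0.2*1.225*1.13097e-04*273^2 = 1.033 N

1.033 N


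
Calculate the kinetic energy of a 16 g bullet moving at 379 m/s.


E = 0.5*m*v^2 = 0.5*0.016*379^2 = 1149 J

1149 J


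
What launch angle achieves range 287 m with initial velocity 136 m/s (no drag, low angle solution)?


sin(2*theta) = R*g/v0^2 = 287*9.81/136^2 = 0.15222, theta = arcsin(0.15222)/2 = 4.378°

4.378 degrees


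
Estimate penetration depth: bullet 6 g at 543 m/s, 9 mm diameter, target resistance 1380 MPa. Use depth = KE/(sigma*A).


A = pi*(d/2)^2 = pi*(9/2)^2 = 63.6173 mm^2
E = 0.5*m*v^2 = 0.5*0.006*543^2 = 884.547 J
depth = E/(sigma*A) = 884.547 J / (1380 MPa * 63.6173 mm^2) = 884.547/(1380 * 63.6173) m = 0.0100755 m ≈ 10.08 mm

10.08 mm


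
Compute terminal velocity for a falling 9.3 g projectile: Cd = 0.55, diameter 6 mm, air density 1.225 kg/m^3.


A = pi*(d/2)^2 = pi*(6/2000)^2 = 2.82743e-05 m^2
vt = sqrt(2mg/(Cd*rho*A)) = sqrt(2*0.0093*9.81/(0.55 * 1.225 * 2.82743e-05)) = 97.87 m/s

97.87 m/s


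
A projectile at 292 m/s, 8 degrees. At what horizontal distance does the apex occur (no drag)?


R = v0^2*sin(2*theta)/g = 292^2*sin(2*8°)/9.81 = 2395.71 m
apex_dist = R/2 = 2395.71/2 = 1198 m

1198 m


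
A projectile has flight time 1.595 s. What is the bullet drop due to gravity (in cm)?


drop = 0.5*g*t^2 = 0.5*9.81*1.595^2 = 12.4784 m ≈ 1248 cm

1248 cm


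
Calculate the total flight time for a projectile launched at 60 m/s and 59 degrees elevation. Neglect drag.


T = 2*v0*sin(theta)/g = 2*60*sin(59°)/9.81 = 10.49 s

10.49 s


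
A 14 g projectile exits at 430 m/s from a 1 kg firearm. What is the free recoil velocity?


v_recoil = m_p * v_p / m_gun = 0.014 * 430 / 1 = 6.02 m/s

6.02 m/s


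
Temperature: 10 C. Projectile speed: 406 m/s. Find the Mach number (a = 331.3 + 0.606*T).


a = 331.3 + 0.606*(10) = 337.36 m/s
M = v/a = 406/337.36 = 1.203

1.203


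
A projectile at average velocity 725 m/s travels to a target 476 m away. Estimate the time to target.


t = d/v = 476/725 = 0.6566 s

0.6566 s


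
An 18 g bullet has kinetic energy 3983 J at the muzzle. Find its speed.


v = sqrt(2*E/m) = sqrt(2*3983/0.018) = 665.2 m/s

665.2 m/s


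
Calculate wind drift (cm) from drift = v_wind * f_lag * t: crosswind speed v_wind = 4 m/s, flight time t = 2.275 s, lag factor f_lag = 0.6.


drift = v_wind * lag * t = 4 * 0.6 * 2.275 = 5.46 m ≈ 546 cm

546 cm


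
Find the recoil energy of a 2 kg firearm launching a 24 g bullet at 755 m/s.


v_r = m_p*v_p/m_gun = 0.024*755/2 = 9.06 m/s, E_r = 0.5*m_gun*v_r^2 = 0.5*2*9.06^2 = 82.08 J

82.08 J


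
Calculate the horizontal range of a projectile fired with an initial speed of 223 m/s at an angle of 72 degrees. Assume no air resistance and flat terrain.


R = v0^2 * sin(2*theta) / g = 223^2 * sin(2*72°) / 9.81 = 2980 m

2980 m


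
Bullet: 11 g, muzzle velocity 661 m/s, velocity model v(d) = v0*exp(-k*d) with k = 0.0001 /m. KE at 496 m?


v = v0*exp(-k*d) = 661*exp(-0.0001*496) = 629.014 m/s
E = 0.5*m*v^2 = 0.5*0.011*629.014^2 = 2176 J

2176 J


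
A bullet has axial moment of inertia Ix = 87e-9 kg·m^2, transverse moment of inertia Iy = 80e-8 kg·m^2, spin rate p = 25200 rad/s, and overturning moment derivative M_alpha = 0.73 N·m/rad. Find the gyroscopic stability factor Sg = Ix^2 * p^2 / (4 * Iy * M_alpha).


Sg = Ix^2 * p^2 / (4 * Iy * M_alpha) = (87e-9)^2 * 25200^2 / (4 * 80e-8 * 0.73) = 2.058

2.058


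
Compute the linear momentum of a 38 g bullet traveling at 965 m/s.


p = m*v = 0.038*965 = 36.67 kg·m/s

36.67 kg·m/s


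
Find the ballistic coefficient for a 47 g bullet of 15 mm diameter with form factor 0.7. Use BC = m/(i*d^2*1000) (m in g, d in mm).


BC = m/(i*d^2*1000) = 47/(0.7 * 15^2 * 1000) = 0.0002984

0.0002984


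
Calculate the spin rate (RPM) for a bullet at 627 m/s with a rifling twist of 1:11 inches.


twist_m = 11*0.0254 = 0.2794 m
spin = v/twist = 627/0.2794 = 2244.094 rev/s
RPM = spin*60 = 2244.094*60 ≈ 134646 RPM

134646 RPM


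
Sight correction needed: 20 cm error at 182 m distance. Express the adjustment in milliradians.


1 mrad subtends 1 cm per 10 m of range, so adj = error_cm / (dist_m / 10) = 20 / (182/10) = 1.099 mrad

1.099 mrad


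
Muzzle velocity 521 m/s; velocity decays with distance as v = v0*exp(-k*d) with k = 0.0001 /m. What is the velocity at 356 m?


v = v0*exp(-k*d) = 521*exp(-0.0001*356) = 502.8 m/s

502.8 m/s


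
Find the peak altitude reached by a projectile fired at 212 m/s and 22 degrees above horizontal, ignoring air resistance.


H = (v0*sin(theta))^2 / (2g) = (212*sin(22°))^2 / (2*9.81) = 321.5 m

321.5 m


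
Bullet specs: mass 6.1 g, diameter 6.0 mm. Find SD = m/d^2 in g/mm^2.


SD = m/d^2 = 6.1/6.0^2 = 0.1694 g/mm^2

0.1694 g/mm^2


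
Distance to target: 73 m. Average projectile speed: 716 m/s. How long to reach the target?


t = d/v = 73/716 = 0.102 s

0.102 s


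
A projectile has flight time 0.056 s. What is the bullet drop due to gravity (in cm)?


drop = 0.5*g*t^2 = 0.5*9.81*0.056^2 = 0.0153821 m ≈ 1.538 cm

1.538 cm


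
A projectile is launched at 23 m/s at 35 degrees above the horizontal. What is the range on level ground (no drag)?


R = v0^2 * sin(2*theta) / g = 23^2 * sin(2*35°) / 9.81 = 50.67 m

50.67 m


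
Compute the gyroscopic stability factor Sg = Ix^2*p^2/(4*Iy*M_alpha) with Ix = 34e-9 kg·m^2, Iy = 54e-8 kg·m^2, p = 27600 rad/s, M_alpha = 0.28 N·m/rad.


Sg = Ix^2 * p^2 / (4 * Iy * M_alpha) = (34e-9)^2 * 27600^2 / (4 * 54e-8 * 0.28) = 1.456

1.456


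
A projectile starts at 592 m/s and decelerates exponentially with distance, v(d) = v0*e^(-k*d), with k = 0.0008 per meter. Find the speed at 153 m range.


v = v0*exp(-k*d) = 592*exp(-0.0008*153) = 523.8 m/s

523.8 m/s


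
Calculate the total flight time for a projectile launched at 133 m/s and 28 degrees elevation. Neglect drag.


T = 2*v0*sin(theta)/g = 2*133*sin(28°)/9.81 = 12.73 s

12.73 s


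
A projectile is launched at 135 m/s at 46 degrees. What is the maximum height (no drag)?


H = (v0*sin(theta))^2 / (2g) = (135*sin(46°))^2 / (2*9.81) = 480.7 m

480.7 m


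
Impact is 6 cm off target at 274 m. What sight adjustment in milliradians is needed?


1 mrad subtends 1 cm per 10 m of range, so adj = error_cm / (dist_m / 10) = 6 / (274/10) = 0.219 mrad

0.219 mrad


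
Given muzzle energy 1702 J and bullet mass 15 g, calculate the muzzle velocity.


v = sqrt(2*E/m) = sqrt(2*1702/0.015) = 476.4 m/s

476.4 m/s


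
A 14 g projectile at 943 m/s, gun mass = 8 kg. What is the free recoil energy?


v_r = m_p*v_p/m_gun = 0.014*943/8 = 1.65025 m/s, E_r = 0.5*m_gun*v_r^2 = 0.5*8*1.65025^2 = 10.89 J

10.89 J


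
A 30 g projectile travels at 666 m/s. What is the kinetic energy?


E = 0.5*m*v^2 = 0.5*0.03*666^2 = 6653 J

6653 J


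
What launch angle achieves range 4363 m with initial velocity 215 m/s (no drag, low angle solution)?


sin(2*theta) = R*g/v0^2 = 4363*9.81/215^2 = 0.925928, theta = arcsin(0.925928)/2 = 33.9°

33.9 degrees


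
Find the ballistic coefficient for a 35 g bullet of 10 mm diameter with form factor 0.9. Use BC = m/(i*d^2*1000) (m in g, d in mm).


BC = m/(i*d^2*1000) = 35/(0.9 * 10^2 * 1000) = 0.0003889

0.0003889


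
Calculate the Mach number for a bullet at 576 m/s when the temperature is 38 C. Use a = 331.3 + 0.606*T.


a = 331.3 + 0.606*(38) = 354.328 m/s
M = v/a = 576/354.328 = 1.626

1.626


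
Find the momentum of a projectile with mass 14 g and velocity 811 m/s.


p = m*v = 0.014*811 = 11.35 kg·m/s

11.35 kg·m/s


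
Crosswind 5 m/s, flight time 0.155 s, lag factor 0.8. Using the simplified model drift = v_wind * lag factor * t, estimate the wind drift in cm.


drift = v_wind * lag * t = 5 * 0.8 * 0.155 = 0.62 m ≈ 62 cm

62 cm


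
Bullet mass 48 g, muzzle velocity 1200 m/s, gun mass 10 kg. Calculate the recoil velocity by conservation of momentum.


v_recoil = m_p * v_p / m_gun = 0.048 * 1200 / 10 = 5.76 m/s

5.76 m/s


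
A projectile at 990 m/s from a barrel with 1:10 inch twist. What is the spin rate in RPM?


twist_m = 10*0.0254 = 0.254 m
spin = v/twist = 990/0.254 = 3897.638 rev/s
RPM = spin*60 = 3897.638*60 ≈ 233858 RPM

233858 RPM


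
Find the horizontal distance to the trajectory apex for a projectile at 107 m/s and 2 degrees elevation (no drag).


R = v0^2*sin(2*theta)/g = 107^2*sin(2*2°)/9.81 = 81.411 m
apex_dist = R/2 = 81.411/2 = 40.71 m

40.71 m


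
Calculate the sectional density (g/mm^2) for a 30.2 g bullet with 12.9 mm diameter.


SD = m/d^2 = 30.2/12.9^2 = 0.1815 g/mm^2

0.1815 g/mm^2


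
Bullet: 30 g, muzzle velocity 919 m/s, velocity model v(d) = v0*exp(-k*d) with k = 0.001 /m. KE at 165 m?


v = v0*exp(-k*d) = 919*exp(-0.001*165) = 779.214 m/s
E = 0.5*m*v^2 = 0.5*0.03*779.214^2 = 9108 J

9108 J


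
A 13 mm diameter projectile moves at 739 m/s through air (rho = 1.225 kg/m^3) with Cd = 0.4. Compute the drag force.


A = pi*(d/2)^2 = pi*(13/2000)^2 = 1.32732e-04 m^2
Fd = 0.5*Cd*rho*A*v^2 = 0.5*0.4*1.225*1.32732e-04*739^2 = 17.76 N

17.76 N


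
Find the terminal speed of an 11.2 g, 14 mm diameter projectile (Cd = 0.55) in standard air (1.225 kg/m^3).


A = pi*(d/2)^2 = pi*(14/2000)^2 = 1.53938e-04 m^2
vt = sqrt(2mg/(Cd*rho*A)) = sqrt(2*0.0112*9.81/(0.55 * 1.225 * 1.53938e-04)) = 46.03 m/s

46.03 m/s


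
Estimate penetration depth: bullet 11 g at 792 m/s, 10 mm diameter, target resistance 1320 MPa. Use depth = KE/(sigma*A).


A = pi*(d/2)^2 = pi*(10/2)^2 = 78.5398 mm^2
E = 0.5*m*v^2 = 0.5*0.011*792^2 = 3449.95 J
depth = E/(sigma*A) = 3449.95 J / (1320 MPa * 78.5398 mm^2) = 3449.95/(1320 * 78.5398) m = 0.0332774 m ≈ 33.28 mm

33.28 mm


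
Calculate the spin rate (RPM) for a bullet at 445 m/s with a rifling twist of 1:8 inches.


twist_m = 8*0.0254 = 0.2032 m
spin = v/twist = 445/0.2032 = 2189.961 rev/s
RPM = spin*60 = 2189.961*60 ≈ 131398 RPM

131398 RPM


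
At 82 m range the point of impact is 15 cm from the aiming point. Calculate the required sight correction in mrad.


1 mrad subtends 1 cm per 10 m of range, so adj = error_cm / (dist_m / 10) = 15 / (82/10) = 1.829 mrad

1.829 mrad


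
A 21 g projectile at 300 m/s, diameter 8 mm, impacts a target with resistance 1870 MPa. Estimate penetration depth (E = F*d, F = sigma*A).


A = pi*(d/2)^2 = pi*(8/2)^2 = 50.2655 mm^2
E = 0.5*m*v^2 = 0.5*0.021*300^2 = 945 J
depth = E/(sigma*A) = 945 J / (1870 MPa * 50.2655 mm^2) = 945/(1870 * 50.2655) m = 0.0100536 m ≈ 10.05 mm

10.05 mm


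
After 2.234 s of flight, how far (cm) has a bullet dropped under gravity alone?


drop = 0.5*g*t^2 = 0.5*9.81*2.234^2 = 24.4797 m ≈ 2448 cm

2448 cm


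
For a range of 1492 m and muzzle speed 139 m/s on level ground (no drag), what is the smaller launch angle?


sin(2*theta) = R*g/v0^2 = 1492*9.81/139^2 = 0.757545, theta = arcsin(0.757545)/2 = 24.62°

24.62 degrees


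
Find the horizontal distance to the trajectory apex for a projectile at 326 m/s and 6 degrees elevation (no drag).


R = v0^2*sin(2*theta)/g = 326^2*sin(2*6°)/9.81 = 2252.4 m
apex_dist = R/2 = 2252.4/2 = 1126 m

1126 m


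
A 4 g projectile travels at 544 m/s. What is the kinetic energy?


E = 0.5*m*v^2 = 0.5*0.004*544^2 = 591.9 J

591.9 J


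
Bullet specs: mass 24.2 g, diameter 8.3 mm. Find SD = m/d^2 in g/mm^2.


SD = m/d^2 = 24.2/8.3^2 = 0.3513 g/mm^2

0.3513 g/mm^2


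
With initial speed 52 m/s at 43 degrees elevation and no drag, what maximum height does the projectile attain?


H = (v0*sin(theta))^2 / (2g) = (52*sin(43°))^2 / (2*9.81) = 64.1 m

64.1 m


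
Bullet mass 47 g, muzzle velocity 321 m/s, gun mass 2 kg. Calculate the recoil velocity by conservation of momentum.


v_recoil = m_p * v_p / m_gun = 0.047 * 321 / 2 = 7.543 m/s

7.543 m/s


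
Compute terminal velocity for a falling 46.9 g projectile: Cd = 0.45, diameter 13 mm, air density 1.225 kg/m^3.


A = pi*(d/2)^2 = pi*(13/2000)^2 = 1.32732e-04 m^2
vt = sqrt(2mg/(Cd*rho*A)) = sqrt(2*0.0469*9.81/(0.45 * 1.225 * 1.32732e-04)) = 112.1 m/s

112.1 m/s


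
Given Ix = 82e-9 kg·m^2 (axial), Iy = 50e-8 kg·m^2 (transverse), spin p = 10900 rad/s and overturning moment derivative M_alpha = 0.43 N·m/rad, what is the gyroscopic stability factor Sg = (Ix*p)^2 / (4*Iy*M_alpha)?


Sg = Ix^2 * p^2 / (4 * Iy * M_alpha) = (82e-9)^2 * 10900^2 / (4 * 50e-8 * 0.43) = 0.9289

0.9289


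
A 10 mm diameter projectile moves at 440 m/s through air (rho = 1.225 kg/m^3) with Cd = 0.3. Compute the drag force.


A = pi*(d/2)^2 = pi*(10/2000)^2 = 7.85398e-05 m^2
Fd = 0.5*Cd*rho*A*v^2 = 0.5*0.3*1.225*7.85398e-05*440^2 = 2.794 N

2.794 N


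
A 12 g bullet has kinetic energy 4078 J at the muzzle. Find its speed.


v = sqrt(2*E/m) = sqrt(2*4078/0.012) = 824.4 m/s

824.4 m/s


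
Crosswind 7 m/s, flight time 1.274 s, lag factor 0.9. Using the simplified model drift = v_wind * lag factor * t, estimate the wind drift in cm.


drift = v_wind * lag * t = 7 * 0.9 * 1.274 = 8.0262 m ≈ 802.6 cm

802.6 cm


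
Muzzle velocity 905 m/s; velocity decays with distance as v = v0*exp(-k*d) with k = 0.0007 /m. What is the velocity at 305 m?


v = v0*exp(-k*d) = 905*exp(-0.0007*305) = 731 m/s

731 m/s


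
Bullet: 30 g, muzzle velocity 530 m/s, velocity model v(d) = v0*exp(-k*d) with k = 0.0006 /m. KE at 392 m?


v = v0*exp(-k*d) = 530*exp(-0.0006*392) = 418.919 m/s
E = 0.5*m*v^2 = 0.5*0.03*418.919^2 = 2632 J

2632 J


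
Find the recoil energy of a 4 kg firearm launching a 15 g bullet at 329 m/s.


v_r = m_p*v_p/m_gun = 0.015*329/4 = 1.23375 m/s, E_r = 0.5*m_gun*v_r^2 = 0.5*4*1.23375^2 = 3.044 J

3.044 J


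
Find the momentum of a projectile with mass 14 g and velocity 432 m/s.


p = m*v = 0.014*432 = 6.048 kg·m/s

6.048 kg·m/s


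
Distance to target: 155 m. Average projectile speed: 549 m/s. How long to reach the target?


t = d/v = 155/549 = 0.2823 s

0.2823 s


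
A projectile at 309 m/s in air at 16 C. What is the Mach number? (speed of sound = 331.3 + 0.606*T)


a = 331.3 + 0.606*(16) = 340.996 m/s
M = v/a = 309/340.996 = 0.9062

0.9062


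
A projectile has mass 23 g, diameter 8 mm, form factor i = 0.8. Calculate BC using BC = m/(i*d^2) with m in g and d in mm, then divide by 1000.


BC = m/(i*d^2*1000) = 23/(0.8 * 8^2 * 1000) = 0.0004492

0.0004492


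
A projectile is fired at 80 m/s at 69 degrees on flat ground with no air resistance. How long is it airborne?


T = 2*v0*sin(theta)/g = 2*80*sin(69°)/9.81 = 15.23 s

15.23 s


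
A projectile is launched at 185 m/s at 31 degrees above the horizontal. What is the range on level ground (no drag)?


R = v0^2 * sin(2*theta) / g = 185^2 * sin(2*31°) / 9.81 = 3080 m

3080 m


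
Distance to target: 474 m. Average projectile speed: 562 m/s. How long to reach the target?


t = d/v = 474/562 = 0.8434 s

0.8434 s


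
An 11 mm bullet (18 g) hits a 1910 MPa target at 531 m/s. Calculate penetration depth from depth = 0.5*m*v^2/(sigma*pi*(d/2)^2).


A = pi*(d/2)^2 = pi*(11/2)^2 = 95.0332 mm^2
E = 0.5*m*v^2 = 0.5*0.018*531^2 = 2537.65 J
depth = E/(sigma*A) = 2537.65 J / (1910 MPa * 95.0332 mm^2) = 2537.65/(1910 * 95.0332) m = 0.0139805 m ≈ 13.98 mm

13.98 mm


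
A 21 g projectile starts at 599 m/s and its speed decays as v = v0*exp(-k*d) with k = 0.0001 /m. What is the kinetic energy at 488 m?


v = v0*exp(-k*d) = 599*exp(-0.0001*488) = 570.471 m/s
E = 0.5*m*v^2 = 0.5*0.021*570.471^2 = 3417 J

3417 J


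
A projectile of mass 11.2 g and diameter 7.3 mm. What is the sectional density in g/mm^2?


SD = m/d^2 = 11.2/7.3^2 = 0.2102 g/mm^2

0.2102 g/mm^2


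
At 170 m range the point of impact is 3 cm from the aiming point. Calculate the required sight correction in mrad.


1 mrad subtends 1 cm per 10 m of range, so adj = error_cm / (dist_m / 10) = 3 / (170/10) = 0.1765 mrad

0.1765 mrad


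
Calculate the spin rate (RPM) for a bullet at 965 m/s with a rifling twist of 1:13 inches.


twist_m = 13*0.0254 = 0.3302 m
spin = v/twist = 965/0.3302 = 2922.471 rev/s
RPM = spin*60 = 2922.471*60 ≈ 175348 RPM

175348 RPM


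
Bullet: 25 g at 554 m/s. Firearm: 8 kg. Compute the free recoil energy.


v_r = m_p*v_p/m_gun = 0.025*554/8 = 1.73125 m/s, E_r = 0.5*m_gun*v_r^2 = 0.5*8*1.73125^2 = 11.99 J

11.99 J


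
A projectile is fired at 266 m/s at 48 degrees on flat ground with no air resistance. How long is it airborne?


T = 2*v0*sin(theta)/g = 2*266*sin(48°)/9.81 = 40.3 s

40.3 s


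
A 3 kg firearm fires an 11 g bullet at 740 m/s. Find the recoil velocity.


v_recoil = m_p * v_p / m_gun = 0.011 * 740 / 3 = 2.713 m/s

2.713 m/s


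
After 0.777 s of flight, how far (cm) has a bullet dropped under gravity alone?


drop = 0.5*g*t^2 = 0.5*9.81*0.777^2 = 2.96129 m ≈ 296.1 cm

296.1 cm


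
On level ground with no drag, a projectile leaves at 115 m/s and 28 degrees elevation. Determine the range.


R = v0^2 * sin(2*theta) / g = 115^2 * sin(2*28°) / 9.81 = 1118 m

1118 m


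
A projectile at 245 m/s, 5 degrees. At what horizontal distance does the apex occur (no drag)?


R = v0^2*sin(2*theta)/g = 245^2*sin(2*5°)/9.81 = 1062.51 m
apex_dist = R/2 = 1062.51/2 = 531.3 m

531.3 m


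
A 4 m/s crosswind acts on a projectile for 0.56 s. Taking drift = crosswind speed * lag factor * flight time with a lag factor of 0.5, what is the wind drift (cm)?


drift = v_wind * lag * t = 4 * 0.5 * 0.56 = 1.12 m ≈ 112 cm

112 cm


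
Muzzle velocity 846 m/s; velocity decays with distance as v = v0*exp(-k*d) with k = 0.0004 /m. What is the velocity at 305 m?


v = v0*exp(-k*d) = 846*exp(-0.0004*305) = 748.8 m/s

748.8 m/s


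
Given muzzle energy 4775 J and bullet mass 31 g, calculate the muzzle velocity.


v = sqrt(2*E/m) = sqrt(2*4775/0.031) = 555 m/s

555 m/s


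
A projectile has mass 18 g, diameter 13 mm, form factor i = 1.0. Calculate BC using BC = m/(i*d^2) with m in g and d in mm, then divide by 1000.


BC = m/(i*d^2*1000) = 18/(1.0 * 13^2 * 1000) = 0.0001065

0.0001065


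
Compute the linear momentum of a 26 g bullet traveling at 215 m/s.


p = m*v = 0.026*215 = 5.59 kg·m/s

5.59 kg·m/s


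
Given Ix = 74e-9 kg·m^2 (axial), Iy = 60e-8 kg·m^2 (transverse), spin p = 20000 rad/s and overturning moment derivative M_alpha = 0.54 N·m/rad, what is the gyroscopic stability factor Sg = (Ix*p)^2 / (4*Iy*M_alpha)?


Sg = Ix^2 * p^2 / (4 * Iy * M_alpha) = (74e-9)^2 * 20000^2 / (4 * 60e-8 * 0.54) = 1.69

1.69


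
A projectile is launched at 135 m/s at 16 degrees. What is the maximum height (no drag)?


H = (v0*sin(theta))^2 / (2g) = (135*sin(16°))^2 / (2*9.81) = 70.57 m

70.57 m


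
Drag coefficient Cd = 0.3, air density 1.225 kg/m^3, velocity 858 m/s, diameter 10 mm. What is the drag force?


A = pi*(d/2)^2 = pi*(10/2000)^2 = 7.85398e-05 m^2
Fd = 0.5*Cd*rho*A*v^2 = 0.5*0.3*1.225*7.85398e-05*858^2 = 10.62 N

10.62 N


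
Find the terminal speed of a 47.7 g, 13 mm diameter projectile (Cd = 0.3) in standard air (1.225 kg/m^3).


A = pi*(d/2)^2 = pi*(13/2000)^2 = 1.32732e-04 m^2
vt = sqrt(2mg/(Cd*rho*A)) = sqrt(2*0.0477*9.81/(0.3 * 1.225 * 1.32732e-04)) = 138.5 m/s

138.5 m/s


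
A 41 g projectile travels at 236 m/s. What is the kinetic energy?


E = 0.5*m*v^2 = 0.5*0.041*236^2 = 1142 J

1142 J


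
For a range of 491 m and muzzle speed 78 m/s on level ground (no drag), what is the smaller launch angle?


sin(2*theta) = R*g/v0^2 = 491*9.81/78^2 = 0.791701, theta = arcsin(0.791701)/2 = 26.17°

26.17 degrees


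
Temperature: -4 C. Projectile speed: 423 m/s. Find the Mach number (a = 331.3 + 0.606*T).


a = 331.3 + 0.606*(-4) = 328.876 m/s
M = v/a = 423/328.876 = 1.286

1.286


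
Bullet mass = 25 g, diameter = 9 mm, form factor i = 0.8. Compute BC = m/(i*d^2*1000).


BC = m/(i*d^2*1000) = 25/(0.8 * 9^2 * 1000) = 0.0003858

0.0003858


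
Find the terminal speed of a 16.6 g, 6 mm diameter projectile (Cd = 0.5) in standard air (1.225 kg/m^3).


A = pi*(d/2)^2 = pi*(6/2000)^2 = 2.82743e-05 m^2
vt = sqrt(2mg/(Cd*rho*A)) = sqrt(2*0.0166*9.81/(0.5 * 1.225 * 2.82743e-05)) = 137.1 m/s

137.1 m/s


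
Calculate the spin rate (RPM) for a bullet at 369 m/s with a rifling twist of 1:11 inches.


twist_m = 11*0.0254 = 0.2794 m
spin = v/twist = 369/0.2794 = 1320.687 rev/s
RPM = spin*60 = 1320.687*60 ≈ 79241 RPM

79241 RPM


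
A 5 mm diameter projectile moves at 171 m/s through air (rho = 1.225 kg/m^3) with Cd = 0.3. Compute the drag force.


A = pi*(d/2)^2 = pi*(5/2000)^2 = 1.96350e-05 m^2
Fd = 0.5*Cd*rho*A*v^2 = 0.5*0.3*1.225*1.96350e-05*171^2 = 0.1055 N

0.1055 N


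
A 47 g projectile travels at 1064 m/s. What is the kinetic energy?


E = 0.5*m*v^2 = 0.5*0.047*1064^2 = 26604 J

26604 J


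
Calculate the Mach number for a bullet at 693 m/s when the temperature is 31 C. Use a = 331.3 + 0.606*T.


a = 331.3 + 0.606*(31) = 350.086 m/s
M = v/a = 693/350.086 = 1.98

1.98


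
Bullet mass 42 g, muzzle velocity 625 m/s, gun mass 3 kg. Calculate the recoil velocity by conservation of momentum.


v_recoil = m_p * v_p / m_gun = 0.042 * 625 / 3 = 8.75 m/s

8.75 m/s


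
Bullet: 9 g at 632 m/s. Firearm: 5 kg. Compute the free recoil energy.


v_r = m_p*v_p/m_gun = 0.009*632/5 = 1.1376 m/s, E_r = 0.5*m_gun*v_r^2 = 0.5*5*1.1376^2 = 3.235 J

3.235 J


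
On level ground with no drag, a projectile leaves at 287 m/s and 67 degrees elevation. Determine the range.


R = v0^2 * sin(2*theta) / g = 287^2 * sin(2*67°) / 9.81 = 6040 m

6040 m


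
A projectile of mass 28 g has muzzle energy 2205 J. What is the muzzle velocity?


v = sqrt(2*E/m) = sqrt(2*2205/0.028) = 396.9 m/s

396.9 m/s


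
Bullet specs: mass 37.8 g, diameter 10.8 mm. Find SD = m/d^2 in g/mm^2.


SD = m/d^2 = 37.8/10.8^2 = 0.3241 g/mm^2

0.3241 g/mm^2


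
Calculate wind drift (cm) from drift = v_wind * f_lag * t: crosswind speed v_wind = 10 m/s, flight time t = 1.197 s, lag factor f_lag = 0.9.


drift = v_wind * lag * t = 10 * 0.9 * 1.197 = 10.773 m ≈ 1077 cm

1077 cm


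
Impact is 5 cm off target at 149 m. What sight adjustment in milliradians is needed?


1 mrad subtends 1 cm per 10 m of range, so adj = error_cm / (dist_m / 10) = 5 / (149/10) = 0.3356 mrad

0.3356 mrad


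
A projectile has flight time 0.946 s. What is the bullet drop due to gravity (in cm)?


drop = 0.5*g*t^2 = 0.5*9.81*0.946^2 = 4.38956 m ≈ 439 cm

439 cm


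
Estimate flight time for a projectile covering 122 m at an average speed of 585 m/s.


t = d/v = 122/585 = 0.2085 s

0.2085 s


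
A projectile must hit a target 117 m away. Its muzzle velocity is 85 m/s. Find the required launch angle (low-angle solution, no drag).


sin(2*theta) = R*g/v0^2 = 117*9.81/85^2 = 0.158861, theta = arcsin(0.158861)/2 = 4.57°

4.57 degrees


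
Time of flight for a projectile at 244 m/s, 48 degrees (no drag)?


T = 2*v0*sin(theta)/g = 2*244*sin(48°)/9.81 = 36.97 s

36.97 s


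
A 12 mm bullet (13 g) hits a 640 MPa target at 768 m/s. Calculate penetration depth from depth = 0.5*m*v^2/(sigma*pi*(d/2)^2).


A = pi*(d/2)^2 = pi*(12/2)^2 = 113.097 mm^2
E = 0.5*m*v^2 = 0.5*0.013*768^2 = 3833.86 J
depth = E/(sigma*A) = 3833.86 J / (640 MPa * 113.097 mm^2) = 3833.86/(640 * 113.097) m = 0.0529668 m ≈ 52.97 mm

52.97 mm


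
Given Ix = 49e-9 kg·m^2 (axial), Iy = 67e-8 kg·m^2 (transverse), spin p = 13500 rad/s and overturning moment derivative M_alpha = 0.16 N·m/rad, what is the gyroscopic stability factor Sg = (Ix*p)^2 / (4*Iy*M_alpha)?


Sg = Ix^2 * p^2 / (4 * Iy * M_alpha) = (49e-9)^2 * 13500^2 / (4 * 67e-8 * 0.16) = 1.02

1.02


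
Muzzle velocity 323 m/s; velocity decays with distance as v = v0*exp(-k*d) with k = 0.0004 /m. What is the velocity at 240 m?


v = v0*exp(-k*d) = 323*exp(-0.0004*240) = 293.4 m/s

293.4 m/s


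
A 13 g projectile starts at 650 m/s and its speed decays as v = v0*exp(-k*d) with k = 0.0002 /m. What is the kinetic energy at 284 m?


v = v0*exp(-k*d) = 650*exp(-0.0002*284) = 614.109 m/s
E = 0.5*m*v^2 = 0.5*0.013*614.109^2 = 2451 J

2451 J


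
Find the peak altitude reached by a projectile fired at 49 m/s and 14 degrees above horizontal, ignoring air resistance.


H = (v0*sin(theta))^2 / (2g) = (49*sin(14°))^2 / (2*9.81) = 7.162 m

7.162 m


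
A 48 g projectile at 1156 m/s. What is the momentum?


p = m*v = 0.048*1156 = 55.49 kg·m/s

55.49 kg·m/s


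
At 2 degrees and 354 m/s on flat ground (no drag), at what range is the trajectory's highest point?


R = v0^2*sin(2*theta)/g = 354^2*sin(2*2°)/9.81 = 891.091 m
apex_dist = R/2 = 891.091/2 = 445.5 m

445.5 m


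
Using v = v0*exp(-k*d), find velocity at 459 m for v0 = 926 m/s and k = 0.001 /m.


v = v0*exp(-k*d) = 926*exp(-0.001*459) = 585.2 m/s

585.2 m/s


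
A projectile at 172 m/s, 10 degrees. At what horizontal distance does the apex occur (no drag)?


R = v0^2*sin(2*theta)/g = 172^2*sin(2*10°)/9.81 = 1031.43 m
apex_dist = R/2 = 1031.43/2 = 515.7 m

515.7 m


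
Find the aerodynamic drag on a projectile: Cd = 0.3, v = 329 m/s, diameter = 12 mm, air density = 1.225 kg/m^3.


A = pi*(d/2)^2 = pi*(12/2000)^2 = 1.13097e-04 m^2
Fd = 0.5*Cd*rho*A*v^2 = 0.5*0.3*1.225*1.13097e-04*329^2 = 2.249 N

2.249 N


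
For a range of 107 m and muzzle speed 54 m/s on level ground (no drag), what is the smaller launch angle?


sin(2*theta) = R*g/v0^2 = 107*9.81/54^2 = 0.359969, theta = arcsin(0.359969)/2 = 10.55°

10.55 degrees


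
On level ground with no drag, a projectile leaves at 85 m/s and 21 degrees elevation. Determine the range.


R = v0^2 * sin(2*theta) / g = 85^2 * sin(2*21°) / 9.81 = 492.8 m

492.8 m


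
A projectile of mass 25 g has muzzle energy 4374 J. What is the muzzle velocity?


v = sqrt(2*E/m) = sqrt(2*4374/0.025) = 591.5 m/s

591.5 m/s


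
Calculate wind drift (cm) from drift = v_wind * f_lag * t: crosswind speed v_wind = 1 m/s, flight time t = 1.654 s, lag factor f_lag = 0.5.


drift = v_wind * lag * t = 1 * 0.5 * 1.654 = 0.827 m ≈ 82.7 cm

82.7 cm


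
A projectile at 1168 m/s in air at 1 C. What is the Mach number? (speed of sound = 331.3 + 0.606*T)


a = 331.3 + 0.606*(1) = 331.906 m/s
M = v/a = 1168/331.906 = 3.519

3.519


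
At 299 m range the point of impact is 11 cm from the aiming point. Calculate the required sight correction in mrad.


1 mrad subtends 1 cm per 10 m of range, so adj = error_cm / (dist_m / 10) = 11 / (299/10) = 0.3679 mrad

0.3679 mrad


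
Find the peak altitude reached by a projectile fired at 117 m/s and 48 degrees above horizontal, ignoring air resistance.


H = (v0*sin(theta))^2 / (2g) = (117*sin(48°))^2 / (2*9.81) = 385.3 m

385.3 m


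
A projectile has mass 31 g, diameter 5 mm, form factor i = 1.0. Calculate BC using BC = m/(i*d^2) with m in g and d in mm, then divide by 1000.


BC = m/(i*d^2*1000) = 31/(1.0 * 5^2 * 1000) = 0.00124

0.00124


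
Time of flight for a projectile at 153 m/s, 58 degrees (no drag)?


T = 2*v0*sin(theta)/g = 2*153*sin(58°)/9.81 = 26.45 s

26.45 s


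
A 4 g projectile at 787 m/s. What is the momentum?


p = m*v = 0.004*787 = 3.148 kg·m/s

3.148 kg·m/s


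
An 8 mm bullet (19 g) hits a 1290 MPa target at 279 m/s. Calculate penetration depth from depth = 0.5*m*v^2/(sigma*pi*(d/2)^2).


A = pi*(d/2)^2 = pi*(8/2)^2 = 50.2655 mm^2
E = 0.5*m*v^2 = 0.5*0.019*279^2 = 739.49 J
depth = E/(sigma*A) = 739.49 J / (1290 MPa * 50.2655 mm^2) = 739.49/(1290 * 50.2655) m = 0.0114044 m ≈ 11.4 mm

11.4 mm


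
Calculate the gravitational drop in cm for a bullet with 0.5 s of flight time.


drop = 0.5*g*t^2 = 0.5*9.81*0.5^2 = 1.22625 m ≈ 122.6 cm

122.6 cm


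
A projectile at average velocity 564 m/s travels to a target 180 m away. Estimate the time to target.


t = d/v = 180/564 = 0.3191 s

0.3191 s


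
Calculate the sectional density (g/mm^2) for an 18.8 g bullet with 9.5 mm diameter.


SD = m/d^2 = 18.8/9.5^2 = 0.2083 g/mm^2

0.2083 g/mm^2


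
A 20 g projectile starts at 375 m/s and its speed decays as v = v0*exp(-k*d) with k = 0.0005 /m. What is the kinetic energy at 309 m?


v = v0*exp(-k*d) = 375*exp(-0.0005*309) = 321.316 m/s
E = 0.5*m*v^2 = 0.5*0.02*321.316^2 = 1032 J

1032 J


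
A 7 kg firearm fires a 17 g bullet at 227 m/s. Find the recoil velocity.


v_recoil = m_p * v_p / m_gun = 0.017 * 227 / 7 = 0.5513 m/s

0.5513 m/s


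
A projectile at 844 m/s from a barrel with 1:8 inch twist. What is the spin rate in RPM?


twist_m = 8*0.0254 = 0.2032 m
spin = v/twist = 844/0.2032 = 4153.543 rev/s
RPM = spin*60 = 4153.543*60 ≈ 249213 RPM

249213 RPM


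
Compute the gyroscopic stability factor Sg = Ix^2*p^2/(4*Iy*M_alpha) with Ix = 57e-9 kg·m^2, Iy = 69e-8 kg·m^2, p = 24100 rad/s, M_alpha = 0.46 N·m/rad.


Sg = Ix^2 * p^2 / (4 * Iy * M_alpha) = (57e-9)^2 * 24100^2 / (4 * 69e-8 * 0.46) = 1.486

1.486


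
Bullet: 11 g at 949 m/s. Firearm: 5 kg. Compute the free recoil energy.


v_r = m_p*v_p/m_gun = 0.011*949/5 = 2.0878 m/s, E_r = 0.5*m_gun*v_r^2 = 0.5*5*2.0878^2 = 10.9 J

10.9 J


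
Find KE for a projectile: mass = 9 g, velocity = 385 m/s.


E = 0.5*m*v^2 = 0.5*0.009*385^2 = 667 J

667 J


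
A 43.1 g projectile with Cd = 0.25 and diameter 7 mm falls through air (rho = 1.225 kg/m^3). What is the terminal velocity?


A = pi*(d/2)^2 = pi*(7/2000)^2 = 3.84845e-05 m^2
vt = sqrt(2mg/(Cd*rho*A)) = sqrt(2*0.0431*9.81/(0.25 * 1.225 * 3.84845e-05)) = 267.9 m/s

267.9 m/s


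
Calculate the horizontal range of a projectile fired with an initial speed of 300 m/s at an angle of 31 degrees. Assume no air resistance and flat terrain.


R = v0^2 * sin(2*theta) / g = 300^2 * sin(2*31°) / 9.81 = 8100 m

8100 m


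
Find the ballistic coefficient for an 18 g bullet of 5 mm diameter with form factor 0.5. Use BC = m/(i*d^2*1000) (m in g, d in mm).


BC = m/(i*d^2*1000) = 18/(0.5 * 5^2 * 1000) = 0.00144

0.00144


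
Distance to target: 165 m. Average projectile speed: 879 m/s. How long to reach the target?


t = d/v = 165/879 = 0.1877 s

0.1877 s


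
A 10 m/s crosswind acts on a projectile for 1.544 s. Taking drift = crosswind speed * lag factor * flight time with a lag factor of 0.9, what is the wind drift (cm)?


drift = v_wind * lag * t = 10 * 0.9 * 1.544 = 13.896 m ≈ 1390 cm

1390 cm


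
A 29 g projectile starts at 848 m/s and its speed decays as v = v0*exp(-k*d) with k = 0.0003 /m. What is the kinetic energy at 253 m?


v = v0*exp(-k*d) = 848*exp(-0.0003*253) = 786.019 m/s
E = 0.5*m*v^2 = 0.5*0.029*786.019^2 = 8958 J

8958 J


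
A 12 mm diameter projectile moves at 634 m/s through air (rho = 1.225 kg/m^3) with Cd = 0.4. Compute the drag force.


A = pi*(d/2)^2 = pi*(12/2000)^2 = 1.13097e-04 m^2
Fd = 0.5*Cd*rho*A*v^2 = 0.5*0.4*1.225*1.13097e-04*634^2 = 11.14 N

11.14 N


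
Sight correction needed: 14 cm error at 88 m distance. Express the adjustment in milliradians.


1 mrad subtends 1 cm per 10 m of range, so adj = error_cm / (dist_m / 10) = 14 / (88/10) = 1.591 mrad

1.591 mrad


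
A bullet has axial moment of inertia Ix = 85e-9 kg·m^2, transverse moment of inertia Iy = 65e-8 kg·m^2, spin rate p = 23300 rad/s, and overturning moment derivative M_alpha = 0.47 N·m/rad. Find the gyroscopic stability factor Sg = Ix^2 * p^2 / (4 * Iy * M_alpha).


Sg = Ix^2 * p^2 / (4 * Iy * M_alpha) = (85e-9)^2 * 23300^2 / (4 * 65e-8 * 0.47) = 3.21

3.21


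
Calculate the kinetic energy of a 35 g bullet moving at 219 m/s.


E = 0.5*m*v^2 = 0.5*0.035*219^2 = 839.3 J

839.3 J


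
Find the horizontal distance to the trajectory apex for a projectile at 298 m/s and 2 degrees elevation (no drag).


R = v0^2*sin(2*theta)/g = 298^2*sin(2*2°)/9.81 = 631.463 m
apex_dist = R/2 = 631.463/2 = 315.7 m

315.7 m


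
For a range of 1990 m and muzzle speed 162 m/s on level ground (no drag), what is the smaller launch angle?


sin(2*theta) = R*g/v0^2 = 1990*9.81/162^2 = 0.743861, theta = arcsin(0.743861)/2 = 24.03°

24.03 degrees


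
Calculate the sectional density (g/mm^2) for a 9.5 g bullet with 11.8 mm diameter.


SD = m/d^2 = 9.5/11.8^2 = 0.06823 g/mm^2

0.06823 g/mm^2


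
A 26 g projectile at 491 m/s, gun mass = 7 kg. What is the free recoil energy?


v_r = m_p*v_p/m_gun = 0.026*491/7 = 1.82371 m/s, E_r = 0.5*m_gun*v_r^2 = 0.5*7*1.82371^2 = 11.64 J

11.64 J


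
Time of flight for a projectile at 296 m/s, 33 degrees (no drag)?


T = 2*v0*sin(theta)/g = 2*296*sin(33°)/9.81 = 32.87 s

32.87 s


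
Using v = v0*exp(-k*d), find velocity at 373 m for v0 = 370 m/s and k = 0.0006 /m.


v = v0*exp(-k*d) = 370*exp(-0.0006*373) = 295.8 m/s

295.8 m/s


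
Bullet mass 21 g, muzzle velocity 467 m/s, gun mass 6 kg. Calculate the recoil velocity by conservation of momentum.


v_recoil = m_p * v_p / m_gun = 0.021 * 467 / 6 = 1.635 m/s

1.635 m/s


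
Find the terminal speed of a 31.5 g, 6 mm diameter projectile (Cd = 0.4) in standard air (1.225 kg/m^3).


A = pi*(d/2)^2 = pi*(6/2000)^2 = 2.82743e-05 m^2
vt = sqrt(2mg/(Cd*rho*A)) = sqrt(2*0.0315*9.81/(0.4 * 1.225 * 2.82743e-05)) = 211.2 m/s

211.2 m/s


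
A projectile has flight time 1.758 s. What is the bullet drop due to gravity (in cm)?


drop = 0.5*g*t^2 = 0.5*9.81*1.758^2 = 15.1592 m ≈ 1516 cm

1516 cm


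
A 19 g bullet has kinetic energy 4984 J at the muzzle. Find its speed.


v = sqrt(2*E/m) = sqrt(2*4984/0.019) = 724.3 m/s

724.3 m/s


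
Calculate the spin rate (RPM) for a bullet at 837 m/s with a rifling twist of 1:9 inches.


twist_m = 9*0.0254 = 0.2286 m
spin = v/twist = 837/0.2286 = 3661.417 rev/s
RPM = spin*60 = 3661.417*60 ≈ 219685 RPM

219685 RPM


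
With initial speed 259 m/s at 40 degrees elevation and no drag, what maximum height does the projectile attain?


H = (v0*sin(theta))^2 / (2g) = (259*sin(40°))^2 / (2*9.81) = 1413 m

1413 m


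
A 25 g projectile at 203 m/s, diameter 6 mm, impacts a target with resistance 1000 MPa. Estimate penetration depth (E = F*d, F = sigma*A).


A = pi*(d/2)^2 = pi*(6/2)^2 = 28.2743 mm^2
E = 0.5*m*v^2 = 0.5*0.025*203^2 = 515.113 J
depth = E/(sigma*A) = 515.113 J / (1000 MPa * 28.2743 mm^2) = 515.113/(1000 * 28.2743) m = 0.0182184 m ≈ 18.22 mm

18.22 mm


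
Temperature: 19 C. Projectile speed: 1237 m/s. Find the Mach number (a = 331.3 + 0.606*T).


a = 331.3 + 0.606*(19) = 342.814 m/s
M = v/a = 1237/342.814 = 3.608

3.608


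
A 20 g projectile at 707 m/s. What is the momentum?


p = m*v = 0.02*707 = 14.14 kg·m/s

14.14 kg·m/s


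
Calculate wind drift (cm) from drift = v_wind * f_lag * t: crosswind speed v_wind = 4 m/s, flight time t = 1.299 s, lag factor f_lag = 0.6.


drift = v_wind * lag * t = 4 * 0.6 * 1.299 = 3.1176 m ≈ 311.8 cm

311.8 cm


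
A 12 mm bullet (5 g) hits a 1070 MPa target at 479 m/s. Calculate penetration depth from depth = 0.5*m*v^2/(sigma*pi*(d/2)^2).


A = pi*(d/2)^2 = pi*(12/2)^2 = 113.097 mm^2
E = 0.5*m*v^2 = 0.5*0.005*479^2 = 573.602 J
depth = E/(sigma*A) = 573.602 J / (1070 MPa * 113.097 mm^2) = 573.602/(1070 * 113.097) m = 0.00473996 m ≈ 4.74 mm

4.74 mm


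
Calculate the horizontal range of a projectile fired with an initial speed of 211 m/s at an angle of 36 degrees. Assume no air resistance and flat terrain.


R = v0^2 * sin(2*theta) / g = 211^2 * sin(2*36°) / 9.81 = 4316 m

4316 m


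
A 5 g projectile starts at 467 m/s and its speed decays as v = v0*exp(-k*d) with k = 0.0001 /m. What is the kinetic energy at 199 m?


v = v0*exp(-k*d) = 467*exp(-0.0001*199) = 457.799 m/s
E = 0.5*m*v^2 = 0.5*0.005*457.799^2 = 523.9 J

523.9 J


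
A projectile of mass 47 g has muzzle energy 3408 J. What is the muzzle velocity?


v = sqrt(2*E/m) = sqrt(2*3408/0.047) = 380.8 m/s

380.8 m/s


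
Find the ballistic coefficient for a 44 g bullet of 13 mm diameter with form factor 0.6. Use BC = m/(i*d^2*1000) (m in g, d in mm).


BC = m/(i*d^2*1000) = 44/(0.6 * 13^2 * 1000) = 0.0004339

0.0004339


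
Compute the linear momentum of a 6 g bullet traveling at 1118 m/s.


p = m*v = 0.006*1118 = 6.708 kg·m/s

6.708 kg·m/s


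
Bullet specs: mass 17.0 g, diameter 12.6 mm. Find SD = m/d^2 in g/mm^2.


SD = m/d^2 = 17.0/12.6^2 = 0.1071 g/mm^2

0.1071 g/mm^2


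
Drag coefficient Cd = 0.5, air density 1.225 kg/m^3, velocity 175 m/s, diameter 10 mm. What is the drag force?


A = pi*(d/2)^2 = pi*(10/2000)^2 = 7.85398e-05 m^2
Fd = 0.5*Cd*rho*A*v^2 = 0.5*0.5*1.225*7.85398e-05*175^2 = 0.7366 N

0.7366 N


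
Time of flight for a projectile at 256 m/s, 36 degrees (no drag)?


T = 2*v0*sin(theta)/g = 2*256*sin(36°)/9.81 = 30.68 s

30.68 s


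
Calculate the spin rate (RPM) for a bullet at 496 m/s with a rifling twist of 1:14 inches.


twist_m = 14*0.0254 = 0.3556 m
spin = v/twist = 496/0.3556 = 1394.826 rev/s
RPM = spin*60 = 1394.826*60 ≈ 83690 RPM

83690 RPM


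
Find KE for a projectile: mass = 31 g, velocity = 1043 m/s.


E = 0.5*m*v^2 = 0.5*0.031*1043^2 = 16862 J

16862 J


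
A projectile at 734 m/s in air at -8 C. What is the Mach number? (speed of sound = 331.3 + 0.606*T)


a = 331.3 + 0.606*(-8) = 326.452 m/s
M = v/a = 734/326.452 = 2.248

2.248


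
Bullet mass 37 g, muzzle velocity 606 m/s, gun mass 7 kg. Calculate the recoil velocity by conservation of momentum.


v_recoil = m_p * v_p / m_gun = 0.037 * 606 / 7 = 3.203 m/s

3.203 m/s


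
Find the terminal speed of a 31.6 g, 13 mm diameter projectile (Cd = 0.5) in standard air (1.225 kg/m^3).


A = pi*(d/2)^2 = pi*(13/2000)^2 = 1.32732e-04 m^2
vt = sqrt(2mg/(Cd*rho*A)) = sqrt(2*0.0316*9.81/(0.5 * 1.225 * 1.32732e-04)) = 87.33 m/s

87.33 m/s


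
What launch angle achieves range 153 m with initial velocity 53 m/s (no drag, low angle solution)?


sin(2*theta) = R*g/v0^2 = 153*9.81/53^2 = 0.534329, theta = arcsin(0.534329)/2 = 16.15°

16.15 degrees
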